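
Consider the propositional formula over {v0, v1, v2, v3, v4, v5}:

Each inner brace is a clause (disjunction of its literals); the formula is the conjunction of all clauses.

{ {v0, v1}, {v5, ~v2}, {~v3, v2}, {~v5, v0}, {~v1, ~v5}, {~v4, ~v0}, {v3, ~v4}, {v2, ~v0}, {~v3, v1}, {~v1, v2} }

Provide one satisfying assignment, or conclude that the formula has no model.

v0: 1; v1: 0; v2: 1; v3: 0; v4: 0; v5: 1

Suppose v0 = 1.
Unit clause (~v4) forces v4 = 0.
Unit clause (v2) forces v2 = 1.
Unit clause (v5) forces v5 = 1.
Unit clause (~v1) forces v1 = 0.
Unit clause (~v3) forces v3 = 0.
All clauses are satisfied.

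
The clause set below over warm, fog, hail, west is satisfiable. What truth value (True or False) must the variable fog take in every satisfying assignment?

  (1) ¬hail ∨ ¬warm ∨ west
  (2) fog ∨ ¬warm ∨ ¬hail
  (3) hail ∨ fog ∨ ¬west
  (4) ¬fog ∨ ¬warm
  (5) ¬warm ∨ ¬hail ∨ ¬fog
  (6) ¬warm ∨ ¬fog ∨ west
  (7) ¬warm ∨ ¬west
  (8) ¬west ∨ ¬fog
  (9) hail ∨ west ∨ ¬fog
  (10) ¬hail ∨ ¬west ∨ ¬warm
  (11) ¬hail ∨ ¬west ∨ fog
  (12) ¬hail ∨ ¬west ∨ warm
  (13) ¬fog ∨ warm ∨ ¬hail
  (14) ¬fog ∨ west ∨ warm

Suppose fog = True.
Unit clause (¬warm) forces warm = False.
Unit clause (¬west) forces west = False.
Now (west) is unsatisfied and unit — conflict.
So every satisfying assignment has fog = False.

False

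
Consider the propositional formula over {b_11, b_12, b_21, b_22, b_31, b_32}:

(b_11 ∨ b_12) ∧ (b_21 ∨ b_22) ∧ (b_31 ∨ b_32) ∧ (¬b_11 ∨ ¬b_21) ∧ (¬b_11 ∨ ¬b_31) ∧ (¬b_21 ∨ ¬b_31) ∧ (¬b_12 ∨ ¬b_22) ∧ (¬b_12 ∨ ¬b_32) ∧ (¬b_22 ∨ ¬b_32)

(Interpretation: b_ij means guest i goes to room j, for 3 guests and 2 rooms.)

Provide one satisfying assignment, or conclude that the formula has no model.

UNSATISFIABLE

Suppose b_11 = True.
(¬b_21) alone gives b_21 = False.
(b_22) alone gives b_22 = True.
(¬b_31) alone gives b_31 = False.
(b_32) alone gives b_32 = True.
Now (¬b_32) is unsatisfied and unit — conflict.
Backtrack on b_11: now try b_11 = False.
(b_12) alone gives b_12 = True.
(¬b_22) alone gives b_22 = False.
(b_21) alone gives b_21 = True.
(¬b_31) alone gives b_31 = False.
(b_32) alone gives b_32 = True.
Now (¬b_32) is unsatisfied and unit — conflict.
Neither b_11 = True nor b_11 = False works.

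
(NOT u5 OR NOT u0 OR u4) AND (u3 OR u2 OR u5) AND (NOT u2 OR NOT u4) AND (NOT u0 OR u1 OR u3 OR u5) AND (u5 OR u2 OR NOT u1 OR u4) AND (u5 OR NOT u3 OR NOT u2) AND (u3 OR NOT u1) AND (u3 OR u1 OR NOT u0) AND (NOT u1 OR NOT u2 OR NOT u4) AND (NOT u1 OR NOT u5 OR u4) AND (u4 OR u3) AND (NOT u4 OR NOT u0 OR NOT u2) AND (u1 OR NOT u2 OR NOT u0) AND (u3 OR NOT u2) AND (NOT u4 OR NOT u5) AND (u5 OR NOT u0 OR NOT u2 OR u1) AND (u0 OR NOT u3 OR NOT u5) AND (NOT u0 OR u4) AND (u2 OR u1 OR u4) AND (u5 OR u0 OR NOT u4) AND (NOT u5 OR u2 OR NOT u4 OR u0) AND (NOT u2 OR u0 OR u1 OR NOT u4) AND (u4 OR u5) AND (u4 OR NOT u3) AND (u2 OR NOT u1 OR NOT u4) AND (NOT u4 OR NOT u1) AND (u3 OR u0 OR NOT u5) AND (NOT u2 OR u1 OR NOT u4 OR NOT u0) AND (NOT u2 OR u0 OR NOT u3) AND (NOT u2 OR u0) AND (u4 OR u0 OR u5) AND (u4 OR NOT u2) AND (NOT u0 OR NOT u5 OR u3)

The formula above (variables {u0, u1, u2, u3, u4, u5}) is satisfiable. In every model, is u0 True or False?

True

Suppose u0 = false.
The clause (NOT u2) is unit, so u2 = false.
Suppose u3 = true.
The clause (NOT u5) is unit, so u5 = false.
The clause (NOT u4) is unit, so u4 = false.
Now (u4) is unsatisfied and unit — conflict.
Backtrack on u3: now try u3 = false.
The clause (u5) is unit, so u5 = true.
Now (NOT u5) is unsatisfied and unit — conflict.
Both values of u3 lead to a conflict.
So every satisfying assignment has u0 = True.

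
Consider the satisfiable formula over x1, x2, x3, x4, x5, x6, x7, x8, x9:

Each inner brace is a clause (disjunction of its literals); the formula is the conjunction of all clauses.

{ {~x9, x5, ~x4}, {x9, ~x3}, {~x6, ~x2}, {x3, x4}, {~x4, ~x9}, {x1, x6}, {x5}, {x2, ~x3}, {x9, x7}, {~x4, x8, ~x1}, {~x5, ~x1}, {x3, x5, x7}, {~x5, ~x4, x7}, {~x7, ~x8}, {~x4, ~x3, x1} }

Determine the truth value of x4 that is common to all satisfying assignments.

Suppose x4 = 0.
The clause (x3) is unit, so x3 = 1.
The clause (x9) is unit, so x9 = 1.
The clause (x5) is unit, so x5 = 1.
The clause (x2) is unit, so x2 = 1.
The clause (~x6) is unit, so x6 = 0.
The clause (x1) is unit, so x1 = 1.
That conflicts with the unit clause (~x1).
So every satisfying assignment has x4 = True.

True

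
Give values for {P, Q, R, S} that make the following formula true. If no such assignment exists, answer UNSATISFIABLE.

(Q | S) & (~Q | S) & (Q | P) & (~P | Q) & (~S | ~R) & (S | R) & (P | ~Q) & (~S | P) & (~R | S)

Try Q = 1.
The clause (S) is unit, so S = 1.
The clause (~R) is unit, so R = 0.
The clause (P) is unit, so P = 1.
All clauses are satisfied.

P ↦ 1,  Q ↦ 1,  R ↦ 0,  S ↦ 1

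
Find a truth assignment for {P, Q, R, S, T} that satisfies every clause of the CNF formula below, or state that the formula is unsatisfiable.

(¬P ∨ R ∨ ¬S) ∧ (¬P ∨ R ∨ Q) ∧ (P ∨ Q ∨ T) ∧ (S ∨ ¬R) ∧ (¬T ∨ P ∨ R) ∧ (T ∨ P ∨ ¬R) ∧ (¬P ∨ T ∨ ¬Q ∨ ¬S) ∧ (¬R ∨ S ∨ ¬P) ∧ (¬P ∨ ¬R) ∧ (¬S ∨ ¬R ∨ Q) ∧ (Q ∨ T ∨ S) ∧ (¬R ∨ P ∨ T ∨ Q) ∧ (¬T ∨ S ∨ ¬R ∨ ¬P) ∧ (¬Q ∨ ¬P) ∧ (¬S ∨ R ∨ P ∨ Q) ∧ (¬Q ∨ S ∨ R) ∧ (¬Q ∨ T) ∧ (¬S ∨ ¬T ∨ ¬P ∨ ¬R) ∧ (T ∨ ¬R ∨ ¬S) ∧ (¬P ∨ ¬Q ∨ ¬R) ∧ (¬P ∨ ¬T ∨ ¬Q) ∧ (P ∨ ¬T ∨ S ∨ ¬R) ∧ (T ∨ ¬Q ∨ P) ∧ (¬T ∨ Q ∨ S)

P: False; Q: True; R: True; S: True; T: True

Branch on S: set S = True.
Branch on P: set P = False.
Branch on Q: set Q = True.
Unit clause (T) forces T = True.
Unit clause (R) forces R = True.
All clauses are satisfied.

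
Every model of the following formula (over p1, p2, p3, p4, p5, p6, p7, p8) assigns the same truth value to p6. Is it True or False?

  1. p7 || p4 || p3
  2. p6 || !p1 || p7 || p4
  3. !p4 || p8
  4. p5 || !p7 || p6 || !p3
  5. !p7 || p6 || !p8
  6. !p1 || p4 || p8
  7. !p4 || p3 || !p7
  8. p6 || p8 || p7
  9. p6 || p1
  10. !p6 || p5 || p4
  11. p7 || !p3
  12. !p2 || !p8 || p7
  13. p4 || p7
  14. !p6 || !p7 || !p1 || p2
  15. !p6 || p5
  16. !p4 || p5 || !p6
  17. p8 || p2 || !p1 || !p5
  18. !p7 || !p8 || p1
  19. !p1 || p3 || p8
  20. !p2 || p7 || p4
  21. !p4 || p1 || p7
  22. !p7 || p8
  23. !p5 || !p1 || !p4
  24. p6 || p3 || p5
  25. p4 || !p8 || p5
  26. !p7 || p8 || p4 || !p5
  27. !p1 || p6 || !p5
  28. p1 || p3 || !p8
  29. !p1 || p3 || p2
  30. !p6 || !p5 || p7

True

Suppose p6 = false.
From the singleton clause (p1), p1 = true.
From the singleton clause (!p5), p5 = false.
From the singleton clause (p3), p3 = true.
From the singleton clause (!p7), p7 = false.
Now (p7) is unsatisfied and unit — conflict.
So every satisfying assignment has p6 = True.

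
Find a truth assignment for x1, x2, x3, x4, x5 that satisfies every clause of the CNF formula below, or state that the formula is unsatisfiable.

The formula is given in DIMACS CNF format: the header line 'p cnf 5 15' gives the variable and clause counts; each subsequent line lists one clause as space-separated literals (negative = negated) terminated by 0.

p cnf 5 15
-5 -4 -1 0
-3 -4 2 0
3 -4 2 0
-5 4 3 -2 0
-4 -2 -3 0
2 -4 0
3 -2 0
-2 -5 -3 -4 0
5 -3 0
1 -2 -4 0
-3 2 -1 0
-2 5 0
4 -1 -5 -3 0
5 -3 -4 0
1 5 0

Case x2 = False:
Unit clause (¬x4) forces x4 = False.
Case x5 = True:
Case x3 = False:
All clauses hold; x1 can take either value.

x1 ↦ True,  x2 ↦ False,  x3 ↦ False,  x4 ↦ False,  x5 ↦ True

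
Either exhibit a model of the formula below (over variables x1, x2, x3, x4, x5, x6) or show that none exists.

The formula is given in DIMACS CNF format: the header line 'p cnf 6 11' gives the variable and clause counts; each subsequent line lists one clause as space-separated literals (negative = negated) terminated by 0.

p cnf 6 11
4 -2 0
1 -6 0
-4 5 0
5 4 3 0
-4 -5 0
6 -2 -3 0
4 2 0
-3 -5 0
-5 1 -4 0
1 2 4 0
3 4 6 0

Suppose x4 = True.
From the singleton clause (x5), x5 = True.
But (¬x5) is also a unit clause — contradiction.
So x4 must be the other value — set x4 = False.
From the singleton clause (¬x2), x2 = False.
But (x2) is also a unit clause — contradiction.
Either choice for x4 ends in contradiction.

UNSATISFIABLE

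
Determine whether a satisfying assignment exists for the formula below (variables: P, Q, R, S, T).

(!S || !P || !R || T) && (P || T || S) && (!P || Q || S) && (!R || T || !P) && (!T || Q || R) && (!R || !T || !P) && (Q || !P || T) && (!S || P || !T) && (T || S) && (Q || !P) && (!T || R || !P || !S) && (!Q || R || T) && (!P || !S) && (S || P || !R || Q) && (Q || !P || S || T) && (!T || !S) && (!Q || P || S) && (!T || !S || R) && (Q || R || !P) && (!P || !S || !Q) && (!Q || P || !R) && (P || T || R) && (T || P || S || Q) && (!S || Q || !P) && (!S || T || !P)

Satisfiable

Case T = false:
From the singleton clause (S), S = true.
From the singleton clause (!P), P = false.
From the singleton clause (R), R = true.
From the singleton clause (!Q), Q = false.
Every clause now holds.
A satisfying assignment: P=false,  Q=false,  R=true,  S=true,  T=false.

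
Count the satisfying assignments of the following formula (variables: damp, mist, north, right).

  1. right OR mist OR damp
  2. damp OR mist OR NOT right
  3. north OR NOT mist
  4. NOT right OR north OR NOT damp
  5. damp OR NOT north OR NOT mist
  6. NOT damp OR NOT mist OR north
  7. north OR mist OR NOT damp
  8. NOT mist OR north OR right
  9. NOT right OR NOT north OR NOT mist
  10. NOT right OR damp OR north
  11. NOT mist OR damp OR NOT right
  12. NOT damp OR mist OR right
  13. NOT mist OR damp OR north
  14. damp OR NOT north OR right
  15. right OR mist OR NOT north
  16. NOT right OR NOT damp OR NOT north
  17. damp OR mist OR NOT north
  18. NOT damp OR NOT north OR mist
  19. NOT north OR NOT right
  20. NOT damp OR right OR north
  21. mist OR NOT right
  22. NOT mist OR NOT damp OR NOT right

1

There are 2^4 = 16 truth assignments over (damp, mist, north, right).
Check each against the 22 clauses (columns in the order damp, mist, north, right):
  F F F F  ✗ fails (right OR mist OR damp)
  F F F T  ✗ fails (damp OR mist OR NOT right)
  F F T F  ✗ fails (right OR mist OR damp)
  F F T T  ✗ fails (damp OR mist OR NOT right)
  F T F F  ✗ fails (north OR NOT mist)
  F T F T  ✗ fails (north OR NOT mist)
  F T T F  ✗ fails (damp OR NOT north OR NOT mist)
  F T T T  ✗ fails (damp OR NOT north OR NOT mist)
  T F F F  ✗ fails (north OR mist OR NOT damp)
  T F F T  ✗ fails (NOT right OR north OR NOT damp)
  T F T F  ✗ fails (NOT damp OR mist OR right)
  T F T T  ✗ fails (NOT right OR NOT damp OR NOT north)
  T T F F  ✗ fails (north OR NOT mist)
  T T F T  ✗ fails (north OR NOT mist)
  T T T F  ✓ satisfies all
  T T T T  ✗ fails (NOT right OR NOT north OR NOT mist)
1 of the 16 rows is a model.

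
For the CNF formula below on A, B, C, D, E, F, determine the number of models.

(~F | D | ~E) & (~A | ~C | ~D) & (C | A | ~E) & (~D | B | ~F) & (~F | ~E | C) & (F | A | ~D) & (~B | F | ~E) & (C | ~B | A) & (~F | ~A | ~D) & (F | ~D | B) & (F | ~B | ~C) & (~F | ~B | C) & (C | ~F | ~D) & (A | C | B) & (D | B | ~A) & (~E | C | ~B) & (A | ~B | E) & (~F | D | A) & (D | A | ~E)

5

There are 2^6 = 64 truth assignments over (A, B, C, D, E, F).
Split on F. With F = 1, the clauses containing F are satisfied and ~F drops from the rest; 2 of the 2^5 = 32 assignments to the other variables satisfy what remains.
With F = 0, by the same count on the reduced clause set, 3 assignments work.
Total: 2 + 3 = 5.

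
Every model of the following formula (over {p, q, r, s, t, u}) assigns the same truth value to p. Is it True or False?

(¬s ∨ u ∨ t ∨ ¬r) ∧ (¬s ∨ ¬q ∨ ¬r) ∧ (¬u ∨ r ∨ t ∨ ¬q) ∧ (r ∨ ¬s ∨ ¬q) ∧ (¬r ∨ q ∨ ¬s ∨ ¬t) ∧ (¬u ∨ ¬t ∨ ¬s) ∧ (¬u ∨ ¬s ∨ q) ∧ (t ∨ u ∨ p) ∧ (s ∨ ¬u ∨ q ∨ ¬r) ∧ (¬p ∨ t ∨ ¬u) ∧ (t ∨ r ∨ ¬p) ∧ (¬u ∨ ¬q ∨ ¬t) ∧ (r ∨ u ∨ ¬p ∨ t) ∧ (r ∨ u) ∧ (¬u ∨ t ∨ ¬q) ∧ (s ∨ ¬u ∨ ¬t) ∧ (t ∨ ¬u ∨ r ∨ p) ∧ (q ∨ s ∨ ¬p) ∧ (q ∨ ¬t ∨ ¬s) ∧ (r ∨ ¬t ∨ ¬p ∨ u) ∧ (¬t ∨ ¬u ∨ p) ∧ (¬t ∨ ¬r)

True

Suppose p = False.
Suppose t = True.
Unit clause (¬u) forces u = False.
Unit clause (r) forces r = True.
That conflicts with the unit clause (¬r).
That branch fails; take t = False instead.
Unit clause (u) forces u = True.
Unit clause (¬q) forces q = False.
Unit clause (¬s) forces s = False.
Unit clause (¬r) forces r = False.
That conflicts with the unit clause (r).
Neither t = True nor t = False works.
So every satisfying assignment has p = True.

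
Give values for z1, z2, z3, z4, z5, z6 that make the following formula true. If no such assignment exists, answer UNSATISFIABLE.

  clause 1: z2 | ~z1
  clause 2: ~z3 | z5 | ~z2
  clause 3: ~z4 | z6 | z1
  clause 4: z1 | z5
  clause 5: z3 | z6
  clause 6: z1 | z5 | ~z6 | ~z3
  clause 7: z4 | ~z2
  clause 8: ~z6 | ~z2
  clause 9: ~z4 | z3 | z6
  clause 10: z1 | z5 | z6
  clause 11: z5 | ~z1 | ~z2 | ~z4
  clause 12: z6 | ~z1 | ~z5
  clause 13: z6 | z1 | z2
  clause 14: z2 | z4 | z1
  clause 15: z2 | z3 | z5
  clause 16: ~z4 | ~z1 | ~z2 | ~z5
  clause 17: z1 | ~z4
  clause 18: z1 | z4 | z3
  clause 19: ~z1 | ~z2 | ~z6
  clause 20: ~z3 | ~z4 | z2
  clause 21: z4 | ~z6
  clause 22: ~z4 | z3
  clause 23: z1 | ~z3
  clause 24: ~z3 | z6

UNSATISFIABLE

Suppose z2 = 1.
Unit clause (z4) forces z4 = 1.
Unit clause (~z6) forces z6 = 0.
Unit clause (z1) forces z1 = 1.
Unit clause (z3) forces z3 = 1.
Now (~z3) is unsatisfied and unit — conflict.
Undo z2 and try z2 = 0.
Unit clause (~z1) forces z1 = 0.
Unit clause (z5) forces z5 = 1.
Unit clause (z6) forces z6 = 1.
Unit clause (z4) forces z4 = 1.
Now (~z4) is unsatisfied and unit — conflict.
Both values of z2 lead to a conflict.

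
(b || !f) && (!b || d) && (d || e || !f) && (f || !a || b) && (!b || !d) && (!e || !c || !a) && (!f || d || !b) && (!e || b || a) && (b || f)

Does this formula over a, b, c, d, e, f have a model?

No, unsatisfiable

Suppose b = true.
From the singleton clause (d), d = true.
That conflicts with the unit clause (!d).
Backtrack on b: now try b = false.
From the singleton clause (!f), f = false.
That conflicts with the unit clause (f).
Both values of b lead to a conflict.
No assignment satisfies every clause.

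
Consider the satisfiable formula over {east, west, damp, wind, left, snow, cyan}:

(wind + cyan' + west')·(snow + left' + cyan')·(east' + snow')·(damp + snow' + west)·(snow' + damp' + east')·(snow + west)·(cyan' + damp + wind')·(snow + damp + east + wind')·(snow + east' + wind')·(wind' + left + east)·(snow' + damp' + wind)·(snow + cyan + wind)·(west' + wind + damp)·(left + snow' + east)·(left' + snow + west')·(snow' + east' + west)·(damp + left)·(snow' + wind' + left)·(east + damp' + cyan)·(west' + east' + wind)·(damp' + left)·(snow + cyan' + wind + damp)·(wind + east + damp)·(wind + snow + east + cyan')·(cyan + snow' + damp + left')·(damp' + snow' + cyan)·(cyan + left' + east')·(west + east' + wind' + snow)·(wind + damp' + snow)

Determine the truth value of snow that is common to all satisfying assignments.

True

Suppose snow = 0.
(west) alone gives west = 1.
(left') alone gives left = 0.
(damp) alone gives damp = 1.
But (damp') is also a unit clause — contradiction.
So every satisfying assignment has snow = True.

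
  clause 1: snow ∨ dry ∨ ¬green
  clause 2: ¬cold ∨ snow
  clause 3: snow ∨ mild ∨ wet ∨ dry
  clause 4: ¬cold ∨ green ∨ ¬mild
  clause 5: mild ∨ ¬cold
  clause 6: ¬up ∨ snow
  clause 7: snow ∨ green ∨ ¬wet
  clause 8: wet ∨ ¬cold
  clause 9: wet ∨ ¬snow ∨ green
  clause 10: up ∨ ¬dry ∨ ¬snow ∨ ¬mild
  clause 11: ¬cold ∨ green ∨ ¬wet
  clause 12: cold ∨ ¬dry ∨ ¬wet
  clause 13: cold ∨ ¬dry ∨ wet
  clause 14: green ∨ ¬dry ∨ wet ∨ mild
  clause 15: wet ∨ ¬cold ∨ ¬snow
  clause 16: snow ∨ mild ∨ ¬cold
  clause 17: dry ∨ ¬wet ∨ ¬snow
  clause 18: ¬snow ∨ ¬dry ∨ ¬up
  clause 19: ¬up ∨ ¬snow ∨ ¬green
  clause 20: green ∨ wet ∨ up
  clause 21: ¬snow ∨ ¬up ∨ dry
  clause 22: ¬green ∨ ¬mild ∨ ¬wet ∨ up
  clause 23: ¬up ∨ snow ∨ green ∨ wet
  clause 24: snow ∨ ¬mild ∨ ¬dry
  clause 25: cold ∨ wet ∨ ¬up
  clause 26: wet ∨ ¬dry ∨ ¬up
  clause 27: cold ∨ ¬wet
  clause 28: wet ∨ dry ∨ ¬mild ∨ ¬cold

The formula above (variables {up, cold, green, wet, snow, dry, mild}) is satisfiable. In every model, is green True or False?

Suppose green = False.
Case cold = False:
From the singleton clause (¬wet), wet = False.
From the singleton clause (¬snow), snow = False.
From the singleton clause (¬up), up = False.
But (up) is also a unit clause — contradiction.
Undo cold and try cold = True.
From the singleton clause (snow), snow = True.
From the singleton clause (¬mild), mild = False.
But (mild) is also a unit clause — contradiction.
Both values of cold lead to a conflict.
So every satisfying assignment has green = True.

True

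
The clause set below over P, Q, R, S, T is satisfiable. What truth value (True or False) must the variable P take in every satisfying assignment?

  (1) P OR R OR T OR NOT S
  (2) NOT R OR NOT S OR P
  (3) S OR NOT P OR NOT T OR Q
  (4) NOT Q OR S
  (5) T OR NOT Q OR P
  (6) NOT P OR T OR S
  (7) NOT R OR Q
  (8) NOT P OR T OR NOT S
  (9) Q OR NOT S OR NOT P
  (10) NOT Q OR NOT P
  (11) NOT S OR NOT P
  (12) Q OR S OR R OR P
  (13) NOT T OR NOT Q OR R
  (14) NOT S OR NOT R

Suppose P = true.
Unit clause (NOT Q) forces Q = false.
Unit clause (NOT R) forces R = false.
Unit clause (NOT S) forces S = false.
Unit clause (NOT T) forces T = false.
Now (T) is unsatisfied and unit — conflict.
So every satisfying assignment has P = False.

False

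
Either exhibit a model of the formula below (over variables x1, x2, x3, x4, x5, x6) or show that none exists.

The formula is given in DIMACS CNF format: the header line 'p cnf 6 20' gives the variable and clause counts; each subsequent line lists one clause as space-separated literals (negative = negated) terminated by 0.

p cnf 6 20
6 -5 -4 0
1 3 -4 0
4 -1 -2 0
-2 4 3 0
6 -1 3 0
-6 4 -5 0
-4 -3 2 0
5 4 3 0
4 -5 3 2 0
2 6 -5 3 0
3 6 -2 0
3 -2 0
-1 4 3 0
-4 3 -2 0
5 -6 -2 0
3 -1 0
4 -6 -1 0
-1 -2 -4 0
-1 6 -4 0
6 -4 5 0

x1 ↦ True,  x2 ↦ False,  x3 ↦ True,  x4 ↦ False,  x5 ↦ True,  x6 ↦ False

Case x3 = True:
Case x4 = False:
Case x1 = True:
(¬x2) alone gives x2 = False.
(¬x6) alone gives x6 = False.
Every clause is now satisfied; x5 is unconstrained.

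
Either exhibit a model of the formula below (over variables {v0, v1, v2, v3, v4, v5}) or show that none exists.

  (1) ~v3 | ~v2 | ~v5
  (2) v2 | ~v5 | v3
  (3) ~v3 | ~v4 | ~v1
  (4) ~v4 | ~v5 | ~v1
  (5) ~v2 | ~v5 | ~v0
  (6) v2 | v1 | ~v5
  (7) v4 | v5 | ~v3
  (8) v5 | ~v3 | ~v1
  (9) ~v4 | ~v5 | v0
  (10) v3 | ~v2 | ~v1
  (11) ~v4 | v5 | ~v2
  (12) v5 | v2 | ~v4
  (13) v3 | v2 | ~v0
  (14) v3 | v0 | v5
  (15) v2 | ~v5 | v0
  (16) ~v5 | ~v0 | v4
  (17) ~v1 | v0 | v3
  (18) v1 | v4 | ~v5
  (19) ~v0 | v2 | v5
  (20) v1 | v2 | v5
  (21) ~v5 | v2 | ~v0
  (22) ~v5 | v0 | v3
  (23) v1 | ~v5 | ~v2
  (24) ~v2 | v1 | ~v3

v0 ↦ 1; v1 ↦ 0; v2 ↦ 1; v3 ↦ 0; v4 ↦ 0; v5 ↦ 0

Case v3 = 0:
Case v2 = 1:
The clause (~v1) is unit, so v1 = 0.
The clause (~v5) is unit, so v5 = 0.
The clause (~v4) is unit, so v4 = 0.
The clause (v0) is unit, so v0 = 1.
This assignment satisfies each clause.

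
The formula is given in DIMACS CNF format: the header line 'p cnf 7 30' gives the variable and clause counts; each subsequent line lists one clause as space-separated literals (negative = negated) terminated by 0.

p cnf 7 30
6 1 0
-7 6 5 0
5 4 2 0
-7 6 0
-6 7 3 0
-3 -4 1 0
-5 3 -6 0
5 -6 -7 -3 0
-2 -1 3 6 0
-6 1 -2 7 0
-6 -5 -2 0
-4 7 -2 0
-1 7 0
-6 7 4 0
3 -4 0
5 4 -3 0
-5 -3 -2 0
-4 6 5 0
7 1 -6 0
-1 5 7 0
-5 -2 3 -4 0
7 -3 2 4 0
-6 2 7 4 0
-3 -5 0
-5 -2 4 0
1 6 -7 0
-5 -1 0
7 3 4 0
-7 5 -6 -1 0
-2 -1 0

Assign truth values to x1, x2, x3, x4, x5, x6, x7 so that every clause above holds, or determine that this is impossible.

Suppose x6 = True.
Suppose x7 = True.
Suppose x5 = False.
From the singleton clause (¬x3), x3 = False.
From the singleton clause (¬x4), x4 = False.
From the singleton clause (x2), x2 = True.
From the singleton clause (¬x1), x1 = False.
All clauses are satisfied.

x1: False,  x2: True,  x3: False,  x4: False,  x5: False,  x6: True,  x7: True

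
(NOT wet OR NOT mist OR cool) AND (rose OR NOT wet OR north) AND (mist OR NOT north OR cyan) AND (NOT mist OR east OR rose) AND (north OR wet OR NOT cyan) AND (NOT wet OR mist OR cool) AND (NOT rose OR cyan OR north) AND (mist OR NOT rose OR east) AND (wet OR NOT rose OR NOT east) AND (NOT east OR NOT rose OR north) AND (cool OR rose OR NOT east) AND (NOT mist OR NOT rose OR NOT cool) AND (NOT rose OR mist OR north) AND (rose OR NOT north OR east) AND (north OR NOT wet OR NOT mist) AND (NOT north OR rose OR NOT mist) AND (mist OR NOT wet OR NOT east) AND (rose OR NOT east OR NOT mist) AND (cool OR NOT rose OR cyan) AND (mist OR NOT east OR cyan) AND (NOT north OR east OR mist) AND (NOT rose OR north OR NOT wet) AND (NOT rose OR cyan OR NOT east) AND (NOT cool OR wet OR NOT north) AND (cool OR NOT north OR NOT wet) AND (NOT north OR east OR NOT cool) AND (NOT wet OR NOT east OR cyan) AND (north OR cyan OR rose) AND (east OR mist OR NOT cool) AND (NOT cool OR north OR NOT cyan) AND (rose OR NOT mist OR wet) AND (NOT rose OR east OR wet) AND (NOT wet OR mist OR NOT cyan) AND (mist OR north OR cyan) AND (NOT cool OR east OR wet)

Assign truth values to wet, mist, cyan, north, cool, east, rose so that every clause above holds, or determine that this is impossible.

Suppose wet = false.
Suppose north = true.
From the singleton clause (NOT cool), cool = false.
Suppose mist = true.
From the singleton clause (rose), rose = true.
From the singleton clause (NOT east), east = false.
Now (east) is unsatisfied and unit — conflict.
So mist must be the other value — set mist = false.
From the singleton clause (cyan), cyan = true.
From the singleton clause (east), east = true.
From the singleton clause (NOT rose), rose = false.
Now (rose) is unsatisfied and unit — conflict.
Both values of mist lead to a conflict.
So north must be the other value — set north = false.
From the singleton clause (NOT cyan), cyan = false.
From the singleton clause (NOT rose), rose = false.
Now (rose) is unsatisfied and unit — conflict.
Both values of north lead to a conflict.
So wet must be the other value — set wet = true.
Suppose mist = false.
From the singleton clause (cool), cool = true.
From the singleton clause (NOT east), east = false.
Now (east) is unsatisfied and unit — conflict.
So mist must be the other value — set mist = true.
From the singleton clause (cool), cool = true.
From the singleton clause (NOT rose), rose = false.
From the singleton clause (north), north = true.
Now (NOT north) is unsatisfied and unit — conflict.
Both values of mist lead to a conflict.
Both values of wet lead to a conflict.

UNSATISFIABLE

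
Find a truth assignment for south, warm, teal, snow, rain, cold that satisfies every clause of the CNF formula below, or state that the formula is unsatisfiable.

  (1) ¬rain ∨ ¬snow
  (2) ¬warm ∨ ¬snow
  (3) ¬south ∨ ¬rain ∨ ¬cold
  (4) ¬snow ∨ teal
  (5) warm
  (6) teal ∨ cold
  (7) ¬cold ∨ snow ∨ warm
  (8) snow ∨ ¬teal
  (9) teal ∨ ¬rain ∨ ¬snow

The clause (warm) is unit, so warm = True.
The clause (¬snow) is unit, so snow = False.
The clause (¬teal) is unit, so teal = False.
The clause (cold) is unit, so cold = True.
Case south = False:
No clause remains; rain is free.

south ↦ False,  warm ↦ True,  teal ↦ False,  snow ↦ False,  rain ↦ False,  cold ↦ True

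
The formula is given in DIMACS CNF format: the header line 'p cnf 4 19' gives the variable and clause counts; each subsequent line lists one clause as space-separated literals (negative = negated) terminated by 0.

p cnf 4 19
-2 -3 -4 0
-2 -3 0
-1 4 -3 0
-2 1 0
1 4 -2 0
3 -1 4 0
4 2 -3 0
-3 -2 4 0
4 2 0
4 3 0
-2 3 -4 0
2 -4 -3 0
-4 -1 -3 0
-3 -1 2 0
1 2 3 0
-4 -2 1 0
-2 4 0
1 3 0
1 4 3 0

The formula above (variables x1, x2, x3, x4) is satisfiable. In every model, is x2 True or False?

Suppose x2 = True.
The clause (¬x3) is unit, so x3 = False.
The clause (x1) is unit, so x1 = True.
The clause (x4) is unit, so x4 = True.
That conflicts with the unit clause (¬x4).
So every satisfying assignment has x2 = False.

False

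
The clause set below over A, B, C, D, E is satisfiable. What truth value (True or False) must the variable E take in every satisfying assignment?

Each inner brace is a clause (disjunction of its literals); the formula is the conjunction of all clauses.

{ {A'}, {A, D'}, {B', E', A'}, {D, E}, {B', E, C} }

Suppose E = 0.
The clause (A') is unit, so A = 0.
The clause (D') is unit, so D = 0.
That conflicts with the unit clause (D).
So every satisfying assignment has E = True.

True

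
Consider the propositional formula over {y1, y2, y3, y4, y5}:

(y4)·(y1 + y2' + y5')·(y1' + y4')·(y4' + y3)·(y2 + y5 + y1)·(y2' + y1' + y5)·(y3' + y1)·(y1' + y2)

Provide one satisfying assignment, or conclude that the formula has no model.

From the singleton clause (y4), y4 = 1.
From the singleton clause (y1'), y1 = 0.
From the singleton clause (y3), y3 = 1.
That conflicts with the unit clause (y3').

UNSATISFIABLE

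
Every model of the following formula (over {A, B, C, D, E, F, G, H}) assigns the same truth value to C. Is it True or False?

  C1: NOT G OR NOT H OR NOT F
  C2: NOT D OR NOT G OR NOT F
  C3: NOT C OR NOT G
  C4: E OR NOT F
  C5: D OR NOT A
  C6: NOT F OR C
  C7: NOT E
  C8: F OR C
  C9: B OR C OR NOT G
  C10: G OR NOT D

True

Suppose C = false.
(NOT F) alone gives F = false.
Now (F) is unsatisfied and unit — conflict.
So every satisfying assignment has C = True.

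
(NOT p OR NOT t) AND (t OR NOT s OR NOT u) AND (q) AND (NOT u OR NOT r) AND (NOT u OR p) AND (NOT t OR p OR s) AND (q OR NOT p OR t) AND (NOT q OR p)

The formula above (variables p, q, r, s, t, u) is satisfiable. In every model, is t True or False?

Suppose t = true.
From the singleton clause (NOT p), p = false.
From the singleton clause (q), q = true.
But (NOT q) is also a unit clause — contradiction.
So every satisfying assignment has t = False.

False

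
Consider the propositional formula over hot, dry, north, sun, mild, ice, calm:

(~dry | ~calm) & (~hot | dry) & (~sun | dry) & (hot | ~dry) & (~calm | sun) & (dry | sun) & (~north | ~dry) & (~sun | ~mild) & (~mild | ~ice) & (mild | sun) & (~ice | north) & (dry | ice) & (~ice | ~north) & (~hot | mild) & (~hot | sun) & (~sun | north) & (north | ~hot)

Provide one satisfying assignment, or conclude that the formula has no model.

UNSATISFIABLE

Branch on dry: set dry = 0.
The clause (~hot) is unit, so hot = 0.
The clause (~sun) is unit, so sun = 0.
Now (sun) is unsatisfied and unit — conflict.
So dry must be the other value — set dry = 1.
The clause (~calm) is unit, so calm = 0.
The clause (hot) is unit, so hot = 1.
The clause (~north) is unit, so north = 0.
Now (north) is unsatisfied and unit — conflict.
Neither dry = 1 nor dry = 0 works.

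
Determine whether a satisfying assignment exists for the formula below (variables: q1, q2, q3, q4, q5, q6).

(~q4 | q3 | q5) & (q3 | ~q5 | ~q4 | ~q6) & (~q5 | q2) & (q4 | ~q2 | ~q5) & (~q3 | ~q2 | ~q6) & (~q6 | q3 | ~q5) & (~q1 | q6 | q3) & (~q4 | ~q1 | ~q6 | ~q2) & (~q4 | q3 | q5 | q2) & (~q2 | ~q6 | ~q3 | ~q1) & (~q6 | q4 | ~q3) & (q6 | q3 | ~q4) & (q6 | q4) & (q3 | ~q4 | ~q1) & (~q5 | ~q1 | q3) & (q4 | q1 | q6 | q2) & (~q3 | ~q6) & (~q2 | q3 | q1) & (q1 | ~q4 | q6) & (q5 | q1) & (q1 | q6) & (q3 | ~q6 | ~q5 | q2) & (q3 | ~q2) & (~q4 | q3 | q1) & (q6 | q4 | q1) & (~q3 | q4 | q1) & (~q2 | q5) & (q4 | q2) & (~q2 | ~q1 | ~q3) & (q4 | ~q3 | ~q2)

Satisfiable

Suppose q5 = 0.
(q1) alone gives q1 = 1.
(~q2) alone gives q2 = 0.
(q4) alone gives q4 = 1.
(q3) alone gives q3 = 1.
(~q6) alone gives q6 = 0.
All clauses are satisfied.
A satisfying assignment: q1 ↦ 1, q2 ↦ 0, q3 ↦ 1, q4 ↦ 1, q5 ↦ 0, q6 ↦ 0.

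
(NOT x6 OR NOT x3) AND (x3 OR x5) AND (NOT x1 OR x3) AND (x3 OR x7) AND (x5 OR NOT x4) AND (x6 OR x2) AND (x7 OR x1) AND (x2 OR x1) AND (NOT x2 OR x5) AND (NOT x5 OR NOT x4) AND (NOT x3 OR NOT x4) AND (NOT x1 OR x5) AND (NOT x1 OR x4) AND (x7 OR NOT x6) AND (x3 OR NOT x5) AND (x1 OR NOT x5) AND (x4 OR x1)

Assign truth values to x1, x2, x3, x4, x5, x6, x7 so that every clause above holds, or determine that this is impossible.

UNSATISFIABLE

Try x6 = false.
From the singleton clause (x2), x2 = true.
From the singleton clause (x5), x5 = true.
From the singleton clause (NOT x4), x4 = false.
From the singleton clause (NOT x1), x1 = false.
Now (x1) is unsatisfied and unit — conflict.
So x6 must be the other value — set x6 = true.
From the singleton clause (NOT x3), x3 = false.
From the singleton clause (x5), x5 = true.
Now (NOT x5) is unsatisfied and unit — conflict.
Both values of x6 lead to a conflict.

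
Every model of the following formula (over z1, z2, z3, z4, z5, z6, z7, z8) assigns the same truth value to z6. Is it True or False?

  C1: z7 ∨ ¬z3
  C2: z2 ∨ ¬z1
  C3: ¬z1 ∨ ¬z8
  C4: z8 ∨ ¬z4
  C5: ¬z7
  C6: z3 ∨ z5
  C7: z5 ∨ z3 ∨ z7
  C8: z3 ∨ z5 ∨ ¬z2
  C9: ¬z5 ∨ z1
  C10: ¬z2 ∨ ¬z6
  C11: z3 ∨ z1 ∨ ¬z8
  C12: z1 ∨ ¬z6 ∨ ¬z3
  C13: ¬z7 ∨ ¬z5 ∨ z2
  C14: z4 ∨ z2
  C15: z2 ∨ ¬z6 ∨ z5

False

Suppose z6 = True.
Unit clause (¬z7) forces z7 = False.
Unit clause (¬z3) forces z3 = False.
Unit clause (z5) forces z5 = True.
Unit clause (z1) forces z1 = True.
Unit clause (z2) forces z2 = True.
That conflicts with the unit clause (¬z2).
So every satisfying assignment has z6 = False.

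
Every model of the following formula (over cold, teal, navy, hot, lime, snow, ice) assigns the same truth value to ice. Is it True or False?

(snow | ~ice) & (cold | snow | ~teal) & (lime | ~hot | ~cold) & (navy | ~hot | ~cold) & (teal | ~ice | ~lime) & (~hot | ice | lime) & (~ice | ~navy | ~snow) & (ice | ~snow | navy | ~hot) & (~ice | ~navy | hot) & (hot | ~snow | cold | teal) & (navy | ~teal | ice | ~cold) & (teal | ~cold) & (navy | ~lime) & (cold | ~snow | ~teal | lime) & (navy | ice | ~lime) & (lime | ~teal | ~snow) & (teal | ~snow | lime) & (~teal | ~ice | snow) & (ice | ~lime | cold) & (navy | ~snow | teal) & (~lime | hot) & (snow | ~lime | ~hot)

False

Suppose ice = 1.
The clause (snow) is unit, so snow = 1.
The clause (~navy) is unit, so navy = 0.
The clause (~lime) is unit, so lime = 0.
The clause (~teal) is unit, so teal = 0.
But (teal) is also a unit clause — contradiction.
So every satisfying assignment has ice = False.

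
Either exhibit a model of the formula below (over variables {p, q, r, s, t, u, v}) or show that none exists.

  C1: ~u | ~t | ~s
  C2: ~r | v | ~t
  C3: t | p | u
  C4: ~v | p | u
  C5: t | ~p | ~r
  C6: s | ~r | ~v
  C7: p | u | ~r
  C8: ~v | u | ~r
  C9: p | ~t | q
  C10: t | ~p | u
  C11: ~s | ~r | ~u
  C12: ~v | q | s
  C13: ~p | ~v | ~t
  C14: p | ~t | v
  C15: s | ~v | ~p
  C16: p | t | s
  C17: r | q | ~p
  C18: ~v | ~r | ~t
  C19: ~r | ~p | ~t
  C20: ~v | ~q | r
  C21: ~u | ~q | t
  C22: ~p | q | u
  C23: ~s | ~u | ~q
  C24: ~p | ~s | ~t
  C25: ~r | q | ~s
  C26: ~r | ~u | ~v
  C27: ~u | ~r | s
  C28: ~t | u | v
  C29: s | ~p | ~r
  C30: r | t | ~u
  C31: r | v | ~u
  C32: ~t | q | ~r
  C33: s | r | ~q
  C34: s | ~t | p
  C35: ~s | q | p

Branch on u: set u = 0.
Branch on t: set t = 1.
The clause (v) is unit, so v = 1.
The clause (p) is unit, so p = 1.
That conflicts with the unit clause (~p).
So t must be the other value — set t = 0.
The clause (p) is unit, so p = 1.
That conflicts with the unit clause (~p).
Both values of t lead to a conflict.
So u must be the other value — set u = 1.
Branch on t: set t = 0.
The clause (~q) is unit, so q = 0.
The clause (r) is unit, so r = 1.
The clause (~p) is unit, so p = 0.
The clause (~s) is unit, so s = 0.
That conflicts with the unit clause (s).
So t must be the other value — set t = 1.
The clause (~s) is unit, so s = 0.
The clause (~r) is unit, so r = 0.
The clause (v) is unit, so v = 1.
The clause (q) is unit, so q = 1.
That conflicts with the unit clause (~q).
Both values of t lead to a conflict.
Both values of u lead to a conflict.

UNSATISFIABLE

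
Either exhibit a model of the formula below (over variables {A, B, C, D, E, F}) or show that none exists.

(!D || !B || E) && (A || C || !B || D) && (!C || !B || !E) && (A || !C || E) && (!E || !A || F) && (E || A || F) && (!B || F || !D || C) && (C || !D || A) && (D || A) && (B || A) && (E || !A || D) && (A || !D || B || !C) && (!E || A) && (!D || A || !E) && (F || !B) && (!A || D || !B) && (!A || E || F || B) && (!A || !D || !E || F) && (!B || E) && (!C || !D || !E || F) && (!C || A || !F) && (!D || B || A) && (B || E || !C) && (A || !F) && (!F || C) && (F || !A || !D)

A: true,  B: false,  C: true,  D: false,  E: true,  F: true

Case D = false:
From the singleton clause (A), A = true.
From the singleton clause (E), E = true.
From the singleton clause (F), F = true.
From the singleton clause (!B), B = false.
From the singleton clause (C), C = true.
This assignment satisfies each clause.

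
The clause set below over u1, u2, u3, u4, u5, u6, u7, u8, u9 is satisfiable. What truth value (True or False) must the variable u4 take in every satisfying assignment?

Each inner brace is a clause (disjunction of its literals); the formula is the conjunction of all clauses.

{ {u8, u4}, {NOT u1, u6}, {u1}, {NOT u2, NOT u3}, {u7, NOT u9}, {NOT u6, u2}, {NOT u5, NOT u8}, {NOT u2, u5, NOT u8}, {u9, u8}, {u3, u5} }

Suppose u4 = false.
The clause (u8) is unit, so u8 = true.
The clause (u1) is unit, so u1 = true.
The clause (u6) is unit, so u6 = true.
The clause (u2) is unit, so u2 = true.
The clause (NOT u3) is unit, so u3 = false.
The clause (NOT u5) is unit, so u5 = false.
Now (u5) is unsatisfied and unit — conflict.
So every satisfying assignment has u4 = True.

True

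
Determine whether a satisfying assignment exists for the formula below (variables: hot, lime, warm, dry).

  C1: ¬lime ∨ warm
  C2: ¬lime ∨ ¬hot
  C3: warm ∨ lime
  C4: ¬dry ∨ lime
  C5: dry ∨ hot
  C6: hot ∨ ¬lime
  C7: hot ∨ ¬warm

Satisfiable

Suppose lime = False.
The clause (warm) is unit, so warm = True.
The clause (¬dry) is unit, so dry = False.
The clause (hot) is unit, so hot = True.
All clauses are satisfied.
A satisfying assignment: hot ↦ True, lime ↦ False, warm ↦ True, dry ↦ False.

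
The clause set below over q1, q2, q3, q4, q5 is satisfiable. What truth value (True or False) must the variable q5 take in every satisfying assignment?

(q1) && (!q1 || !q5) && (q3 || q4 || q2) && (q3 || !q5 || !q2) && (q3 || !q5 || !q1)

Suppose q5 = true.
(q1) alone gives q1 = true.
Now (!q1) is unsatisfied and unit — conflict.
So every satisfying assignment has q5 = False.

False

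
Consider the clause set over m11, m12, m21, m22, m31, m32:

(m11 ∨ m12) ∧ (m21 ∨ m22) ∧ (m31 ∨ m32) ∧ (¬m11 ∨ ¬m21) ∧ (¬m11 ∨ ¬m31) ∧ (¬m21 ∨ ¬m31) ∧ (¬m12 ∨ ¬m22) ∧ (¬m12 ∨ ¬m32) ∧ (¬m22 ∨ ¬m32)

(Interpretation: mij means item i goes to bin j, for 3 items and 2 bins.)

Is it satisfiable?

No, unsatisfiable

Branch on m11: set m11 = True.
From the singleton clause (¬m21), m21 = False.
From the singleton clause (m22), m22 = True.
From the singleton clause (¬m31), m31 = False.
From the singleton clause (m32), m32 = True.
But (¬m32) is also a unit clause — contradiction.
Backtrack on m11: now try m11 = False.
From the singleton clause (m12), m12 = True.
From the singleton clause (¬m22), m22 = False.
From the singleton clause (m21), m21 = True.
From the singleton clause (¬m31), m31 = False.
From the singleton clause (m32), m32 = True.
But (¬m32) is also a unit clause — contradiction.
Neither m11 = True nor m11 = False works.
No assignment satisfies every clause.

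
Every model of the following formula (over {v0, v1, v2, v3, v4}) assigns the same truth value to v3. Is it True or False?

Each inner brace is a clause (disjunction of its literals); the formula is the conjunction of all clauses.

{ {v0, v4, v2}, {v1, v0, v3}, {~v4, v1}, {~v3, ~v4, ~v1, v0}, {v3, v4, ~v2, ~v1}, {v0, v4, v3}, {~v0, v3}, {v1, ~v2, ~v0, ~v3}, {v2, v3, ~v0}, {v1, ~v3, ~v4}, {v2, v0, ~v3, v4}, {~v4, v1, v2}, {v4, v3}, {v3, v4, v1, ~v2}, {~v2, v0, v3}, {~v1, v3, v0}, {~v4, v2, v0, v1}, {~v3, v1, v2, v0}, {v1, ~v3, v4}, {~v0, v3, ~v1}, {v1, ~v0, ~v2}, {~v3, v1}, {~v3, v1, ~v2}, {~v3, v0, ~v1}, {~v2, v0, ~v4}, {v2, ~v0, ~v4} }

Suppose v3 = 0.
From the singleton clause (~v0), v0 = 0.
From the singleton clause (v1), v1 = 1.
That conflicts with the unit clause (~v1).
So every satisfying assignment has v3 = True.

True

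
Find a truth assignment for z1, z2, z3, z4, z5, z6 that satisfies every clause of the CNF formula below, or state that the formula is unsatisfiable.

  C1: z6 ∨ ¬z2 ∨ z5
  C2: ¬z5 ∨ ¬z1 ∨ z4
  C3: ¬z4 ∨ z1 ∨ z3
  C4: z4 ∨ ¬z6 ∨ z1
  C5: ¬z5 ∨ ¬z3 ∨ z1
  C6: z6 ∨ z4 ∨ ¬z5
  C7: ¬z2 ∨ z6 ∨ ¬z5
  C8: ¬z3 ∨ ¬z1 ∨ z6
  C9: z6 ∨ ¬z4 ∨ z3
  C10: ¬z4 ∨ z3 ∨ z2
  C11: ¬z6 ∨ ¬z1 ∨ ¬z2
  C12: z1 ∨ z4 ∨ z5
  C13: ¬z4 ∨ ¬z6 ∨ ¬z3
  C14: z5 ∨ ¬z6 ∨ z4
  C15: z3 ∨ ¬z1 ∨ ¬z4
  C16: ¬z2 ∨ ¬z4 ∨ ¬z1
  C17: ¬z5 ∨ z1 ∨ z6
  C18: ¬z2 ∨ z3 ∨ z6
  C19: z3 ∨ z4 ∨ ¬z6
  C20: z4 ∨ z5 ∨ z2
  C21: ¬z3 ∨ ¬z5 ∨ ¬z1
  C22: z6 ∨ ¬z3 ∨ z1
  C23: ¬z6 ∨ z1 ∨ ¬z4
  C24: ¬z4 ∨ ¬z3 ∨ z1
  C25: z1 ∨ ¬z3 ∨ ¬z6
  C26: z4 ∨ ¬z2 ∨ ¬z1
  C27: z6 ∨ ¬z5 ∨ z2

Try z6 = True.
Try z4 = True.
Unit clause (¬z3) forces z3 = False.
Unit clause (z1) forces z1 = True.
Now (¬z1) is unsatisfied and unit — conflict.
Undo z4 and try z4 = False.
Unit clause (z1) forces z1 = True.
Unit clause (¬z5) forces z5 = False.
Now (z5) is unsatisfied and unit — conflict.
Neither z4 = True nor z4 = False works.
Undo z6 and try z6 = False.
Try z2 = False.
Unit clause (¬z5) forces z5 = False.
Unit clause (z4) forces z4 = True.
Unit clause (z3) forces z3 = True.
Unit clause (¬z1) forces z1 = False.
Now (z1) is unsatisfied and unit — conflict.
Undo z2 and try z2 = True.
Unit clause (z5) forces z5 = True.
Now (¬z5) is unsatisfied and unit — conflict.
Neither z2 = True nor z2 = False works.
Neither z6 = True nor z6 = False works.

UNSATISFIABLE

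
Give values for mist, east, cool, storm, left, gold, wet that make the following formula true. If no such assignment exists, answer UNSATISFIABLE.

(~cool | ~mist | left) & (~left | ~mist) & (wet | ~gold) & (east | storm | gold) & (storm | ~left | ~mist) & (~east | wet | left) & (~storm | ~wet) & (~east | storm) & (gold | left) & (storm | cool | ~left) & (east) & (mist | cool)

Unit clause (east) forces east = 1.
Unit clause (storm) forces storm = 1.
Unit clause (~wet) forces wet = 0.
Unit clause (~gold) forces gold = 0.
Unit clause (left) forces left = 1.
Unit clause (~mist) forces mist = 0.
Unit clause (cool) forces cool = 1.
This assignment satisfies each clause.

mist: 0; east: 1; cool: 1; storm: 1; left: 1; gold: 0; wet: 0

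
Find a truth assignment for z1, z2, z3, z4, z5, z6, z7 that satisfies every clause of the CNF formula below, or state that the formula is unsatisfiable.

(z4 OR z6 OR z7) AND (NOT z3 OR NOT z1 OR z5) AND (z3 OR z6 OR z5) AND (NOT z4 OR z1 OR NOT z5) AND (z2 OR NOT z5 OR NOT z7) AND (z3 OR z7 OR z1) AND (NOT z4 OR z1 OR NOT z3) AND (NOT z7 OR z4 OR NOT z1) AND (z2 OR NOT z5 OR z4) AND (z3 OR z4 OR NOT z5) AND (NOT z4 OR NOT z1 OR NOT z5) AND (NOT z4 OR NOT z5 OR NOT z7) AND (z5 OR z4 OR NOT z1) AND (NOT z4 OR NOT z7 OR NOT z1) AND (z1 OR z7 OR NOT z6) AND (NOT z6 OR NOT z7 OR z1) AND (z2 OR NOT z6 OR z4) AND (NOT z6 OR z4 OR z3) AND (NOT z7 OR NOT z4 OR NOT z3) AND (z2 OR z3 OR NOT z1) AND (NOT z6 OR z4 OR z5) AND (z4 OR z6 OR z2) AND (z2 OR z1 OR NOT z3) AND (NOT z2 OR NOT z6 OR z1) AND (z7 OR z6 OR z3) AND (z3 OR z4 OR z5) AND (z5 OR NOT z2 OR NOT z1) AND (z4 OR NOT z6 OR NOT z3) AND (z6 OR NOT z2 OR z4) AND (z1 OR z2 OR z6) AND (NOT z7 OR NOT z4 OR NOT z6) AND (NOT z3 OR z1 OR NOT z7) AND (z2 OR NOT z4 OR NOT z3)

UNSATISFIABLE

Try z4 = true.
Try z1 = true.
From the singleton clause (NOT z5), z5 = false.
From the singleton clause (NOT z3), z3 = false.
From the singleton clause (z6), z6 = true.
From the singleton clause (NOT z7), z7 = false.
From the singleton clause (z2), z2 = true.
But (NOT z2) is also a unit clause — contradiction.
Undo z1 and try z1 = false.
From the singleton clause (NOT z5), z5 = false.
From the singleton clause (NOT z3), z3 = false.
From the singleton clause (z6), z6 = true.
From the singleton clause (z7), z7 = true.
But (NOT z7) is also a unit clause — contradiction.
Both values of z1 lead to a conflict.
Undo z4 and try z4 = false.
Try z6 = true.
From the singleton clause (z2), z2 = true.
From the singleton clause (z3), z3 = true.
But (NOT z3) is also a unit clause — contradiction.
Undo z6 and try z6 = false.
From the singleton clause (z7), z7 = true.
From the singleton clause (NOT z1), z1 = false.
From the singleton clause (z2), z2 = true.
But (NOT z2) is also a unit clause — contradiction.
Both values of z6 lead to a conflict.
Both values of z4 lead to a conflict.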